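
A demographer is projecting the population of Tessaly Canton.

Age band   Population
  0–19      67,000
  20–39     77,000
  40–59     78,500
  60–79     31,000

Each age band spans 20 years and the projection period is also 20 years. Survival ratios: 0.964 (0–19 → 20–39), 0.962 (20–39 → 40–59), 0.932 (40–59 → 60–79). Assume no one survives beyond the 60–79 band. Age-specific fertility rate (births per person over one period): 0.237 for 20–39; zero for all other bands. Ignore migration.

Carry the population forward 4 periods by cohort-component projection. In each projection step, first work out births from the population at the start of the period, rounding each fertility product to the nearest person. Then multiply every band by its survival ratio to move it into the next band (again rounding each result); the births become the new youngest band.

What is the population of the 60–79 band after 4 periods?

Period 1.
Births: 77000 × 0.237 = 18249
20–39: 67000 × 0.964 = 64588
40–59: 77000 × 0.962 = 74074
60–79: 78500 × 0.932 = 73162
End of period: [18249, 64588, 74074, 73162]
Period 2.
Births: 64588 × 0.237 = 15307
20–39: 18249 × 0.964 = 17592
40–59: 64588 × 0.962 = 62134
60–79: 74074 × 0.932 = 69037
End of period: [15307, 17592, 62134, 69037]
Period 3.
Births: 17592 × 0.237 = 4169
20–39: 15307 × 0.964 = 14756
40–59: 17592 × 0.962 = 16924
60–79: 62134 × 0.932 = 57909
End of period: [4169, 14756, 16924, 57909]
Period 4.
Births: 14756 × 0.237 = 3497
20–39: 4169 × 0.964 = 4019
40–59: 14756 × 0.962 = 14195
60–79: 16924 × 0.932 = 15773
End of period: [3497, 4019, 14195, 15773]

15773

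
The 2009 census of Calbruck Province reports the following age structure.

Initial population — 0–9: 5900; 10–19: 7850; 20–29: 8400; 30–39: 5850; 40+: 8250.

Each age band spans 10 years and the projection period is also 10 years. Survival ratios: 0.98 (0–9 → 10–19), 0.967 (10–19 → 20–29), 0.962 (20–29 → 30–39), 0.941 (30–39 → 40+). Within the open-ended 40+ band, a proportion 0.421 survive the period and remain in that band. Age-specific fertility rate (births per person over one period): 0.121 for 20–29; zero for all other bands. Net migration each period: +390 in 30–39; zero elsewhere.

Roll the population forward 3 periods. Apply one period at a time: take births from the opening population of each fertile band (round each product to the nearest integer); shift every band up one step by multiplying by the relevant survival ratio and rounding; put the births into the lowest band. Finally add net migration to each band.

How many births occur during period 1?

1016

(Groups numbered youngest = 1 to oldest = 5.)
— Period 1 —
Births: 8400 × 0.121 = 1016
Group 2: 5900 × 0.98 = 5782
Group 3: 7850 × 0.967 = 7591
Group 4: 8400 × 0.962 = 8081
Group 5: 5850 × 0.941 + 8250 × 0.421 = 5505 + 3473 = 8978
Net migration: Group 4 + 390 → 8471
Population now: 0–9=1016, 10–19=5782, 20–29=7591, 30–39=8471, 40+=8978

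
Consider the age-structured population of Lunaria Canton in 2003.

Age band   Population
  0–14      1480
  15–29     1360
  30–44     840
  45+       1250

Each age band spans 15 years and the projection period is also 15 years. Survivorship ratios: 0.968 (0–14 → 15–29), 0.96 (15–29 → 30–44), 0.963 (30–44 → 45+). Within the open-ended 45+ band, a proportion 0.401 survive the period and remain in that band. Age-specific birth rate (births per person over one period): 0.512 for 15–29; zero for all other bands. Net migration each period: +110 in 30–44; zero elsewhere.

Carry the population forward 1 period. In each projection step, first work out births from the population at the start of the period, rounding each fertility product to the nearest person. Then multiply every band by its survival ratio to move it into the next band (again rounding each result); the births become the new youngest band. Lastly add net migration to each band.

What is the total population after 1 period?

[period 1]
Births: 1360 * 0.512 = 696
15–29: 1480 * 0.968 = 1433
30–44: 1360 * 0.96 = 1306
45+: 840 * 0.963 + 1250 * 0.401 = 809 + 501 = 1310
Net migration: 30–44 + 110 → 1416
Giving 696 / 1433 / 1416 / 1310.
Total after period 1: 696 + 1433 + 1416 + 1310 = 4855

4855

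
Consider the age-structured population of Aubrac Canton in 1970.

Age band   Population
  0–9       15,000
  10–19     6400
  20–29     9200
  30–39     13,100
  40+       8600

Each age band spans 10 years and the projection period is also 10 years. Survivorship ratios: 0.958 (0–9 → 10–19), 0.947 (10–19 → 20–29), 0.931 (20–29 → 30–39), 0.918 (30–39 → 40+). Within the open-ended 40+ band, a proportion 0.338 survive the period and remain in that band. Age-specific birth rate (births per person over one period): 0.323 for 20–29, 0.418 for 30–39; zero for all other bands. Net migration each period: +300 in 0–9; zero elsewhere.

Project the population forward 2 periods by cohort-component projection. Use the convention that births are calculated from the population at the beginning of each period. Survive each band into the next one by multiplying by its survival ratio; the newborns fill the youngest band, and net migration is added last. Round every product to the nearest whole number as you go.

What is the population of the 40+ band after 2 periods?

12910

Call the groups 1 to 5, youngest first.
After projecting period 1:
Births: 9200 × 0.323 = 2972, 13100 × 0.418 = 5476 → 8448
Group 2: 15000 × 0.958 = 14370
Group 3: 6400 × 0.947 = 6061
Group 4: 9200 × 0.931 = 8565
Group 5: 13100 × 0.918 + 8600 × 0.338 = 12026 + 2907 = 14933
Net migration: Group 1 + 300 → 8748
Population now: 0–9=8748, 10–19=14370, 20–29=6061, 30–39=8565, 40+=14933
After projecting period 2:
Births: 6061 × 0.323 = 1958, 8565 × 0.418 = 3580 → 5538
Group 2: 8748 × 0.958 = 8381
Group 3: 14370 × 0.947 = 13608
Group 4: 6061 × 0.931 = 5643
Group 5: 8565 × 0.918 + 14933 × 0.338 = 7863 + 5047 = 12910
Net migration: Group 1 + 300 → 5838
Population now: 0–9=5838, 10–19=8381, 20–29=13608, 30–39=5643, 40+=12910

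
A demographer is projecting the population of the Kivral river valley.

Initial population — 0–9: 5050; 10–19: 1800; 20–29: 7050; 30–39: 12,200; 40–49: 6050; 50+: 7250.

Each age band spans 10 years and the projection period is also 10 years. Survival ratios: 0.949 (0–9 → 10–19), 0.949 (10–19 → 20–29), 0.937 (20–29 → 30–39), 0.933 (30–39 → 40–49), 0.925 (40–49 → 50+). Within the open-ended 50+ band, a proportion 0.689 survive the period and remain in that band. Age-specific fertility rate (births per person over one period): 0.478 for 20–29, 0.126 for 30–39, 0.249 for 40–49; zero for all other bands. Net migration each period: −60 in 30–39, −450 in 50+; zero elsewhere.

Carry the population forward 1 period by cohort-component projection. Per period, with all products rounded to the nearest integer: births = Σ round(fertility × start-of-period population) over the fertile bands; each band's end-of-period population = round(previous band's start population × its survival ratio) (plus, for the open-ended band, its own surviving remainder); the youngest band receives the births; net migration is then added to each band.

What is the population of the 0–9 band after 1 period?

6413

(Groups numbered youngest = 1 to oldest = 6.)
Period 1.
Births: 7050 * 0.478 = 3370 ; 12200 * 0.126 = 1537 ; 6050 * 0.249 = 1506 → total 6413
Group 2: 5050 * 0.949 = 4792
Group 3: 1800 * 0.949 = 1708
Group 4: 7050 * 0.937 = 6606
Group 5: 12200 * 0.933 = 11383
Group 6: 6050 * 0.925 + 7250 * 0.689 = 5596 + 4995 = 10591
Net migration: Group 4 − 60 → 6546; Group 6 − 450 → 10141
End of period: [6413, 4792, 1708, 6546, 11383, 10141]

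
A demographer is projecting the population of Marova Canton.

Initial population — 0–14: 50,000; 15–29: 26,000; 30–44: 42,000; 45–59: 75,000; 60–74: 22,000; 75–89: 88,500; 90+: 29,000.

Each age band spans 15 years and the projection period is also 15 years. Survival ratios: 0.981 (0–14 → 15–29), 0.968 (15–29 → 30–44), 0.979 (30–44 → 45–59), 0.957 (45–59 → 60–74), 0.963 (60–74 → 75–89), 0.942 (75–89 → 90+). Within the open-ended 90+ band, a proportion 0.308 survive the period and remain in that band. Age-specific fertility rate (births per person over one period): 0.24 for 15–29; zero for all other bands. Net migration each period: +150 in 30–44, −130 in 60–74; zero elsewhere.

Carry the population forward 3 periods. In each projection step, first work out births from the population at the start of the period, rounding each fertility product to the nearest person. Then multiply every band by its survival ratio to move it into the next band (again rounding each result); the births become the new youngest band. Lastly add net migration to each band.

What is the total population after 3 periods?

206976

Period 1:
Births: 26000 * 0.24 = 6240
15–29: 50000 * 0.981 = 49050
30–44: 26000 * 0.968 = 25168
45–59: 42000 * 0.979 = 41118
60–74: 75000 * 0.957 = 71775
75–89: 22000 * 0.963 = 21186
90+: 88500 * 0.942 + 29000 * 0.308 = 83367 + 8932 = 92299
Net migration: 30–44 + 150 → 25318; 60–74 − 130 → 71645
→ [6240, 49050, 25318, 41118, 71645, 21186, 92299]
Period 2:
Births: 49050 * 0.24 = 11772
15–29: 6240 * 0.981 = 6121
30–44: 49050 * 0.968 = 47480
45–59: 25318 * 0.979 = 24786
60–74: 41118 * 0.957 = 39350
75–89: 71645 * 0.963 = 68994
90+: 21186 * 0.942 + 92299 * 0.308 = 19957 + 28428 = 48385
Net migration: 30–44 + 150 → 47630; 60–74 − 130 → 39220
→ [11772, 6121, 47630, 24786, 39220, 68994, 48385]
Period 3:
Births: 6121 * 0.24 = 1469
15–29: 11772 * 0.981 = 11548
30–44: 6121 * 0.968 = 5925
45–59: 47630 * 0.979 = 46630
60–74: 24786 * 0.957 = 23720
75–89: 39220 * 0.963 = 37769
90+: 68994 * 0.942 + 48385 * 0.308 = 64992 + 14903 = 79895
Net migration: 30–44 + 150 → 6075; 60–74 − 130 → 23590
→ [1469, 11548, 6075, 46630, 23590, 37769, 79895]
Total after period 3: 1469 + 11548 + 6075 + 46630 + 23590 + 37769 + 79895 = 206976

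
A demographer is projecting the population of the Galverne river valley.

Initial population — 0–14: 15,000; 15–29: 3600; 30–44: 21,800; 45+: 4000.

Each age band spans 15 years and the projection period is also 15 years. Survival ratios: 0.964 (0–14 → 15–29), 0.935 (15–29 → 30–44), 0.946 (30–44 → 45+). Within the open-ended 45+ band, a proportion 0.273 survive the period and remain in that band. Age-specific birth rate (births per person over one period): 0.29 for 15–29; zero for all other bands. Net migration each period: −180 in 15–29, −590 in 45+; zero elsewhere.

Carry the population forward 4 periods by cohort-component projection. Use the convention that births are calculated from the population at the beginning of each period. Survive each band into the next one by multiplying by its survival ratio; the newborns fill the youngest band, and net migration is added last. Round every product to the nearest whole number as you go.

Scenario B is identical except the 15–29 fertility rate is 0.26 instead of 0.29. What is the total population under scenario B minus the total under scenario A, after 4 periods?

-748

Let group 1 be 0–14 through group 4 = 45+.
Period 1.
Births: 3600 * 0.29 = 1044
Group 2: 15000 * 0.964 = 14460
Group 3: 3600 * 0.935 = 3366
Group 4: 21800 * 0.946 + 4000 * 0.273 = 20623 + 1092 = 21715
Net migration: Group 2 − 180 → 14280; Group 4 − 590 → 21125
→ [1044, 14280, 3366, 21125]
Period 2.
Births: 14280 * 0.29 = 4141
Group 2: 1044 * 0.964 = 1006
Group 3: 14280 * 0.935 = 13352
Group 4: 3366 * 0.946 + 21125 * 0.273 = 3184 + 5767 = 8951
Net migration: Group 2 − 180 → 826; Group 4 − 590 → 8361
→ [4141, 826, 13352, 8361]
Period 3.
Births: 826 * 0.29 = 240
Group 2: 4141 * 0.964 = 3992
Group 3: 826 * 0.935 = 772
Group 4: 13352 * 0.946 + 8361 * 0.273 = 12631 + 2283 = 14914
Net migration: Group 2 − 180 → 3812; Group 4 − 590 → 14324
→ [240, 3812, 772, 14324]
Period 4.
Births: 3812 * 0.29 = 1105
Group 2: 240 * 0.964 = 231
Group 3: 3812 * 0.935 = 3564
Group 4: 772 * 0.946 + 14324 * 0.273 = 730 + 3910 = 4640
Net migration: Group 2 − 180 → 51; Group 4 − 590 → 4050
→ [1105, 51, 3564, 4050]
Scenario A total after 4 periods: 8770
Scenario B projection —
Period 1.
Births: 3600 * 0.26 = 936
Group 2: 15000 * 0.964 = 14460
Group 3: 3600 * 0.935 = 3366
Group 4: 21800 * 0.946 + 4000 * 0.273 = 20623 + 1092 = 21715
Net migration: Group 2 − 180 → 14280; Group 4 − 590 → 21125
→ [936, 14280, 3366, 21125]
Period 2.
Births: 14280 * 0.26 = 3713
Group 2: 936 * 0.964 = 902
Group 3: 14280 * 0.935 = 13352
Group 4: 3366 * 0.946 + 21125 * 0.273 = 3184 + 5767 = 8951
Net migration: Group 2 − 180 → 722; Group 4 − 590 → 8361
→ [3713, 722, 13352, 8361]
Period 3.
Births: 722 * 0.26 = 188
Group 2: 3713 * 0.964 = 3579
Group 3: 722 * 0.935 = 675
Group 4: 13352 * 0.946 + 8361 * 0.273 = 12631 + 2283 = 14914
Net migration: Group 2 − 180 → 3399; Group 4 − 590 → 14324
→ [188, 3399, 675, 14324]
Period 4.
Births: 3399 * 0.26 = 884
Group 2: 188 * 0.964 = 181
Group 3: 3399 * 0.935 = 3178
Group 4: 675 * 0.946 + 14324 * 0.273 = 639 + 3910 = 4549
Net migration: Group 2 − 180 → 1; Group 4 − 590 → 3959
→ [884, 1, 3178, 3959]
Scenario B total after 4 periods: 8022
Difference B − A = 8022 − 8770 = -748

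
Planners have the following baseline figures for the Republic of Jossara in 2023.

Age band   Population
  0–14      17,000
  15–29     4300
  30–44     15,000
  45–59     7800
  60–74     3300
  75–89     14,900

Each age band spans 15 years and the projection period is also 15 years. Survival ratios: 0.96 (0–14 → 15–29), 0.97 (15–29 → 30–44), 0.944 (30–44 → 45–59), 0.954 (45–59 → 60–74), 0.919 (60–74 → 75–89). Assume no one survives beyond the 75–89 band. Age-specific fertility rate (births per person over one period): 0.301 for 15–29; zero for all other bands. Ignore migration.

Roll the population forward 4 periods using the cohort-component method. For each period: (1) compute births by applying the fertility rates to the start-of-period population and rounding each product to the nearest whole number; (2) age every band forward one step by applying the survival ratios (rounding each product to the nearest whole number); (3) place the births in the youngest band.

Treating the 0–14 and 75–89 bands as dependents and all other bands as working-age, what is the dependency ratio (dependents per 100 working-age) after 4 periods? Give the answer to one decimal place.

Numbering the groups 1..6 from youngest to oldest:
[period 1]
Births: 4300 × 0.301 = 1294
Group 2: 17000 × 0.96 = 16320
Group 3: 4300 × 0.97 = 4171
Group 4: 15000 × 0.944 = 14160
Group 5: 7800 × 0.954 = 7441
Group 6: 3300 × 0.919 = 3033
End of period: [1294, 16320, 4171, 14160, 7441, 3033]
[period 2]
Births: 16320 × 0.301 = 4912
Group 2: 1294 × 0.96 = 1242
Group 3: 16320 × 0.97 = 15830
Group 4: 4171 × 0.944 = 3937
Group 5: 14160 × 0.954 = 13509
Group 6: 7441 × 0.919 = 6838
End of period: [4912, 1242, 15830, 3937, 13509, 6838]
[period 3]
Births: 1242 × 0.301 = 374
Group 2: 4912 × 0.96 = 4716
Group 3: 1242 × 0.97 = 1205
Group 4: 15830 × 0.944 = 14944
Group 5: 3937 × 0.954 = 3756
Group 6: 13509 × 0.919 = 12415
End of period: [374, 4716, 1205, 14944, 3756, 12415]
[period 4]
Births: 4716 × 0.301 = 1420
Group 2: 374 × 0.96 = 359
Group 3: 4716 × 0.97 = 4575
Group 4: 1205 × 0.944 = 1138
Group 5: 14944 × 0.954 = 14257
Group 6: 3756 × 0.919 = 3452
End of period: [1420, 359, 4575, 1138, 14257, 3452]
Dependents (band 0–14 + band 75–89) = 1420 + 3452 = 4872; working-age = 20329; ratio = 4872/20329 × 100 = 24.0

24.0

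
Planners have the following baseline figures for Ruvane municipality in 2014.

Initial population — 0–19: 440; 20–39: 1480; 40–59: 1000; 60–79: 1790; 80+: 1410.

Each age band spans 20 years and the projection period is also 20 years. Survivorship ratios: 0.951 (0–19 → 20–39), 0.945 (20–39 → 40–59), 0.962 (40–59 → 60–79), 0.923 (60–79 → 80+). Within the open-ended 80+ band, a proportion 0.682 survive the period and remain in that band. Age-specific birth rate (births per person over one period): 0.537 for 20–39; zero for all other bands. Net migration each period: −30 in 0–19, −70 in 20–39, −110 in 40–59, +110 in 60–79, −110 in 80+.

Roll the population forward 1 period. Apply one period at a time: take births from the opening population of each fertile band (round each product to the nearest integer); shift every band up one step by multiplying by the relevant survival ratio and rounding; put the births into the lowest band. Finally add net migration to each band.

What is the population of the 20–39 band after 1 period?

Period 1.
Births: 1480 × 0.537 = 795
20–39: 440 × 0.951 = 418
40–59: 1480 × 0.945 = 1399
60–79: 1000 × 0.962 = 962
80+: 1790 × 0.923 + 1410 × 0.682 = 1652 + 962 = 2614
Net migration: 0–19 − 30 → 765; 20–39 − 70 → 348; 40–59 − 110 → 1289; 60–79 + 110 → 1072; 80+ − 110 → 2504
End of period: [765, 348, 1289, 1072, 2504]

348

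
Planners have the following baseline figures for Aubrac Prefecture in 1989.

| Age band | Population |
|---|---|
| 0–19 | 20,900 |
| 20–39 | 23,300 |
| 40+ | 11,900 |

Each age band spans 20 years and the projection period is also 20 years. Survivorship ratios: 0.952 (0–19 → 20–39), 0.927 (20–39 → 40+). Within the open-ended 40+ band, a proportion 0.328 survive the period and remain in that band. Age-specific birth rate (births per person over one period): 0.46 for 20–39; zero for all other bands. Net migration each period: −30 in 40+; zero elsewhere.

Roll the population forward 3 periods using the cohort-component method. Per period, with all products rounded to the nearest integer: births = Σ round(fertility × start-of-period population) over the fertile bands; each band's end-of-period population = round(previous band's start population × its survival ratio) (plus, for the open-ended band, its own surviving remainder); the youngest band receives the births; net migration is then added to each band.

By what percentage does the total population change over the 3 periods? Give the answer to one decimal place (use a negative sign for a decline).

-43.6

— Period 1 —
Births: 23300 × 0.46 = 10718
20–39: 20900 × 0.952 = 19897
40+: 23300 × 0.927 + 11900 × 0.328 = 21599 + 3903 = 25502
Net migration: 40+ − 30 → 25472
→ [10718, 19897, 25472]
— Period 2 —
Births: 19897 × 0.46 = 9153
20–39: 10718 × 0.952 = 10204
40+: 19897 × 0.927 + 25472 × 0.328 = 18445 + 8355 = 26800
Net migration: 40+ − 30 → 26770
→ [9153, 10204, 26770]
— Period 3 —
Births: 10204 × 0.46 = 4694
20–39: 9153 × 0.952 = 8714
40+: 10204 × 0.927 + 26770 × 0.328 = 9459 + 8781 = 18240
Net migration: 40+ − 30 → 18210
→ [4694, 8714, 18210]
Total: 56100 → 31618; change = -24482; percentage change = -43.6%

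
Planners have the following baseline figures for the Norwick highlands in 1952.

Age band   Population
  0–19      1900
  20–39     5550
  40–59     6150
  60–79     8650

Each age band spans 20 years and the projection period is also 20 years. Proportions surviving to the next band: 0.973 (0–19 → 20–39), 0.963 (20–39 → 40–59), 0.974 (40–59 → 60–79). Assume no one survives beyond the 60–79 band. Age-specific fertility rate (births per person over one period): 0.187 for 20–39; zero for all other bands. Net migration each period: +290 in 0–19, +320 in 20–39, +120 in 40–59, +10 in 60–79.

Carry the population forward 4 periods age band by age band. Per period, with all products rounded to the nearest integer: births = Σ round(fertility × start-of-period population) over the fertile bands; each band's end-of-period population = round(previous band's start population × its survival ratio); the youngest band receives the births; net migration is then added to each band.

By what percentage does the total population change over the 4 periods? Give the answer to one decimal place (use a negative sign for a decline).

Numbering the bands 1..4 from youngest to oldest:
— Period 1 —
Births: 5550 × 0.187 = 1038
Band 2: 1900 × 0.973 = 1849
Band 3: 5550 × 0.963 = 5345
Band 4: 6150 × 0.974 = 5990
Net migration: Band 1 + 290 → 1328; Band 2 + 320 → 2169; Band 3 + 120 → 5465; Band 4 + 10 → 6000
Population now: 0–19=1328, 20–39=2169, 40–59=5465, 60–79=6000
— Period 2 —
Births: 2169 × 0.187 = 406
Band 2: 1328 × 0.973 = 1292
Band 3: 2169 × 0.963 = 2089
Band 4: 5465 × 0.974 = 5323
Net migration: Band 1 + 290 → 696; Band 2 + 320 → 1612; Band 3 + 120 → 2209; Band 4 + 10 → 5333
Population now: 0–19=696, 20–39=1612, 40–59=2209, 60–79=5333
— Period 3 —
Births: 1612 × 0.187 = 301
Band 2: 696 × 0.973 = 677
Band 3: 1612 × 0.963 = 1552
Band 4: 2209 × 0.974 = 2152
Net migration: Band 1 + 290 → 591; Band 2 + 320 → 997; Band 3 + 120 → 1672; Band 4 + 10 → 2162
Population now: 0–19=591, 20–39=997, 40–59=1672, 60–79=2162
— Period 4 —
Births: 997 × 0.187 = 186
Band 2: 591 × 0.973 = 575
Band 3: 997 × 0.963 = 960
Band 4: 1672 × 0.974 = 1629
Net migration: Band 1 + 290 → 476; Band 2 + 320 → 895; Band 3 + 120 → 1080; Band 4 + 10 → 1639
Population now: 0–19=476, 20–39=895, 40–59=1080, 60–79=1639
Total: 22250 → 4090; change = -18160; percentage change = -81.6%

-81.6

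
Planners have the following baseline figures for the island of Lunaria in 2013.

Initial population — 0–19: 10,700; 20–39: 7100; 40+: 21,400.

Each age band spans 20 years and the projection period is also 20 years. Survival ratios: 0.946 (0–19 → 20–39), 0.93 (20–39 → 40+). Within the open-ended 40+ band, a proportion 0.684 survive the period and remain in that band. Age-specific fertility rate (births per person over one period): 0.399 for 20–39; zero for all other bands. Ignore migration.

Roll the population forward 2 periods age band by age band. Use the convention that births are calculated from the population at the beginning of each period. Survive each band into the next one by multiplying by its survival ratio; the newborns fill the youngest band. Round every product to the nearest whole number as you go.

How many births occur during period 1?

Period 1:
Births: 7100 × 0.399 = 2833
20–39: 10700 × 0.946 = 10122
40+: 7100 × 0.93 + 21400 × 0.684 = 6603 + 14638 = 21241
End of period: [2833, 10122, 21241]

2833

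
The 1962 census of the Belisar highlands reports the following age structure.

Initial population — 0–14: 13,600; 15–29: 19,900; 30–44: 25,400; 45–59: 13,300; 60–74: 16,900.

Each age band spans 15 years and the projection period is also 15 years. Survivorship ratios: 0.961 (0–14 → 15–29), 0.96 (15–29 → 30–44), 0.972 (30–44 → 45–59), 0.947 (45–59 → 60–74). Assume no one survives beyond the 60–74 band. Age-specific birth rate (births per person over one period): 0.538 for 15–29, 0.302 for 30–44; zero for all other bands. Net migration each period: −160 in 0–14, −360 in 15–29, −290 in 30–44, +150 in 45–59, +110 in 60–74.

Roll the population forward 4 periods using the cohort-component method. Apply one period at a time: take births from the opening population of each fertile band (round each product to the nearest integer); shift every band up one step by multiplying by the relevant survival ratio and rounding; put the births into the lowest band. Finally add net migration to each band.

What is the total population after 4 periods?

60580

After projecting period 1:
Births: 19900 × 0.538 = 10706 ; 25400 × 0.302 = 7671 → 18377
15–29: 13600 × 0.961 = 13070
30–44: 19900 × 0.96 = 19104
45–59: 25400 × 0.972 = 24689
60–74: 13300 × 0.947 = 12595
Net migration: 0–14 − 160 → 18217; 15–29 − 360 → 12710; 30–44 − 290 → 18814; 45–59 + 150 → 24839; 60–74 + 110 → 12705
→ [18217, 12710, 18814, 24839, 12705]
After projecting period 2:
Births: 12710 × 0.538 = 6838 ; 18814 × 0.302 = 5682 → 12520
15–29: 18217 × 0.961 = 17507
30–44: 12710 × 0.96 = 12202
45–59: 18814 × 0.972 = 18287
60–74: 24839 × 0.947 = 23523
Net migration: 0–14 − 160 → 12360; 15–29 − 360 → 17147; 30–44 − 290 → 11912; 45–59 + 150 → 18437; 60–74 + 110 → 23633
→ [12360, 17147, 11912, 18437, 23633]
After projecting period 3:
Births: 17147 × 0.538 = 9225 ; 11912 × 0.302 = 3597 → 12822
15–29: 12360 × 0.961 = 11878
30–44: 17147 × 0.96 = 16461
45–59: 11912 × 0.972 = 11578
60–74: 18437 × 0.947 = 17460
Net migration: 0–14 − 160 → 12662; 15–29 − 360 → 11518; 30–44 − 290 → 16171; 45–59 + 150 → 11728; 60–74 + 110 → 17570
→ [12662, 11518, 16171, 11728, 17570]
After projecting period 4:
Births: 11518 × 0.538 = 6197 ; 16171 × 0.302 = 4884 → 11081
15–29: 12662 × 0.961 = 12168
30–44: 11518 × 0.96 = 11057
45–59: 16171 × 0.972 = 15718
60–74: 11728 × 0.947 = 11106
Net migration: 0–14 − 160 → 10921; 15–29 − 360 → 11808; 30–44 − 290 → 10767; 45–59 + 150 → 15868; 60–74 + 110 → 11216
→ [10921, 11808, 10767, 15868, 11216]
Total after period 4: 10921 + 11808 + 10767 + 15868 + 11216 = 60580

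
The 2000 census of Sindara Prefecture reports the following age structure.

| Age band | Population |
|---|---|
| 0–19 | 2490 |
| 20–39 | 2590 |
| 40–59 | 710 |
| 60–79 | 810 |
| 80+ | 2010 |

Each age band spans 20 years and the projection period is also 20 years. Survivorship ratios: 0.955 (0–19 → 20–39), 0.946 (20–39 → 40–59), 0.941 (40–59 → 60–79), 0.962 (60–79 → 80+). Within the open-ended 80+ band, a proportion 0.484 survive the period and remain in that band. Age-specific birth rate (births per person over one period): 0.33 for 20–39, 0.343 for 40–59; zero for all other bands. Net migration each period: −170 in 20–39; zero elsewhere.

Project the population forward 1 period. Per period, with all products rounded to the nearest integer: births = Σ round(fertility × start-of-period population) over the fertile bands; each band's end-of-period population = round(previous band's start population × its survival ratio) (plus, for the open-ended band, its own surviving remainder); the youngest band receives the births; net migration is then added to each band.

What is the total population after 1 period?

8177

After projecting period 1:
Births: 2590 × 0.33 = 855, 710 × 0.343 = 244 ⇒ total 1099
20–39: 2490 × 0.955 = 2378
40–59: 2590 × 0.946 = 2450
60–79: 710 × 0.941 = 668
80+: 810 × 0.962 + 2010 × 0.484 = 779 + 973 = 1752
Net migration: 20–39 − 170 → 2208
Population now: 0–19=1099, 20–39=2208, 40–59=2450, 60–79=668, 80+=1752
Total after period 1: 1099 + 2208 + 2450 + 668 + 1752 = 8177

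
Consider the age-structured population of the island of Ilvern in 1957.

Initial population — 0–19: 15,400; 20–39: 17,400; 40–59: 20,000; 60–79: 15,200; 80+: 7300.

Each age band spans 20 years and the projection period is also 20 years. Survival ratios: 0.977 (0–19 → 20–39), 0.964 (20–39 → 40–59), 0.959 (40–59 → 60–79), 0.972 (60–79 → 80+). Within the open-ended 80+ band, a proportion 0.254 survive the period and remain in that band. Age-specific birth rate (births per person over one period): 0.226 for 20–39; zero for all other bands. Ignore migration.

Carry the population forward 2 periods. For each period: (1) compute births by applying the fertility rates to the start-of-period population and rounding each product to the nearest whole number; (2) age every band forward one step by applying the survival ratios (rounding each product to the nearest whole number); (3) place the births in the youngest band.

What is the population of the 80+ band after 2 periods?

Period 1:
Births: 17400 × 0.226 = 3932
20–39: 15400 × 0.977 = 15046
40–59: 17400 × 0.964 = 16774
60–79: 20000 × 0.959 = 19180
80+: 15200 × 0.972 + 7300 × 0.254 = 14774 + 1854 = 16628
→ [3932, 15046, 16774, 19180, 16628]
Period 2:
Births: 15046 × 0.226 = 3400
20–39: 3932 × 0.977 = 3842
40–59: 15046 × 0.964 = 14504
60–79: 16774 × 0.959 = 16086
80+: 19180 × 0.972 + 16628 × 0.254 = 18643 + 4224 = 22867
→ [3400, 3842, 14504, 16086, 22867]

22867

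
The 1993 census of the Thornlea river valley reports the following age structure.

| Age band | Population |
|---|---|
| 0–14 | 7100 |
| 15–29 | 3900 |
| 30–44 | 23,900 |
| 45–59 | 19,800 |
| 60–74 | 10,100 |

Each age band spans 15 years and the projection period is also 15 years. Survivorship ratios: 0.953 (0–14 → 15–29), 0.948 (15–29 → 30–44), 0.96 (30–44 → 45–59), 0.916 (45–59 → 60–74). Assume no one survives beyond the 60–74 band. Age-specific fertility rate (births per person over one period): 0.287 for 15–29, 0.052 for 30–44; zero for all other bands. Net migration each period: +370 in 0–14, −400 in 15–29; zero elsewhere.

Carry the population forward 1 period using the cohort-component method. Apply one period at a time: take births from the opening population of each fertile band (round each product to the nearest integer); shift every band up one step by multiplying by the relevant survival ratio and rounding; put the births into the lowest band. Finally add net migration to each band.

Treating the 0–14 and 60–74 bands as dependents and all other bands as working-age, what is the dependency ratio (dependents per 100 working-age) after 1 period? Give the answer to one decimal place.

— Period 1 —
Births: 3900 × 0.287 = 1119  |  23900 × 0.052 = 1243 → total 2362
15–29: 7100 × 0.953 = 6766
30–44: 3900 × 0.948 = 3697
45–59: 23900 × 0.96 = 22944
60–74: 19800 × 0.916 = 18137
Net migration: 0–14 + 370 → 2732; 15–29 − 400 → 6366
Giving 2732 / 6366 / 3697 / 22944 / 18137.
Dependents (band 0–14 + band 60–74) = 2732 + 18137 = 20869; working-age = 33007; ratio = 20869/33007 × 100 = 63.2

63.2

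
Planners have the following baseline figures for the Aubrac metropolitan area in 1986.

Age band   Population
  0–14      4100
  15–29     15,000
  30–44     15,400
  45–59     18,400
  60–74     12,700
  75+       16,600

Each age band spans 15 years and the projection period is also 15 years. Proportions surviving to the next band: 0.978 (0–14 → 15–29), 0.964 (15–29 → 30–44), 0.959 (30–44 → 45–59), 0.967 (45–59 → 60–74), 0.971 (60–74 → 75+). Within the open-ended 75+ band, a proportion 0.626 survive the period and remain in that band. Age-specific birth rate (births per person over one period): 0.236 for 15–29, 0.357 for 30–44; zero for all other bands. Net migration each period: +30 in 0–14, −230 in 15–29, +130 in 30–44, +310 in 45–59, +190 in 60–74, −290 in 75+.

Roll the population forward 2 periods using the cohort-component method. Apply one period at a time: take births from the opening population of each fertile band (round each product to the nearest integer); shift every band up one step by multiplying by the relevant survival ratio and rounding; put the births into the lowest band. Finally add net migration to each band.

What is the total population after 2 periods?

78832

After projecting period 1:
Births: 15000 × 0.236 = 3540 ; 15400 × 0.357 = 5498 → total 9038
15–29: 4100 × 0.978 = 4010
30–44: 15000 × 0.964 = 14460
45–59: 15400 × 0.959 = 14769
60–74: 18400 × 0.967 = 17793
75+: 12700 × 0.971 + 16600 × 0.626 = 12332 + 10392 = 22724
Net migration: 0–14 + 30 → 9068; 15–29 − 230 → 3780; 30–44 + 130 → 14590; 45–59 + 310 → 15079; 60–74 + 190 → 17983; 75+ − 290 → 22434
→ [9068, 3780, 14590, 15079, 17983, 22434]
After projecting period 2:
Births: 3780 × 0.236 = 892 ; 14590 × 0.357 = 5209 → total 6101
15–29: 9068 × 0.978 = 8869
30–44: 3780 × 0.964 = 3644
45–59: 14590 × 0.959 = 13992
60–74: 15079 × 0.967 = 14581
75+: 17983 × 0.971 + 22434 × 0.626 = 17461 + 14044 = 31505
Net migration: 0–14 + 30 → 6131; 15–29 − 230 → 8639; 30–44 + 130 → 3774; 45–59 + 310 → 14302; 60–74 + 190 → 14771; 75+ − 290 → 31215
→ [6131, 8639, 3774, 14302, 14771, 31215]
Total after period 2: 6131 + 8639 + 3774 + 14302 + 14771 + 31215 = 78832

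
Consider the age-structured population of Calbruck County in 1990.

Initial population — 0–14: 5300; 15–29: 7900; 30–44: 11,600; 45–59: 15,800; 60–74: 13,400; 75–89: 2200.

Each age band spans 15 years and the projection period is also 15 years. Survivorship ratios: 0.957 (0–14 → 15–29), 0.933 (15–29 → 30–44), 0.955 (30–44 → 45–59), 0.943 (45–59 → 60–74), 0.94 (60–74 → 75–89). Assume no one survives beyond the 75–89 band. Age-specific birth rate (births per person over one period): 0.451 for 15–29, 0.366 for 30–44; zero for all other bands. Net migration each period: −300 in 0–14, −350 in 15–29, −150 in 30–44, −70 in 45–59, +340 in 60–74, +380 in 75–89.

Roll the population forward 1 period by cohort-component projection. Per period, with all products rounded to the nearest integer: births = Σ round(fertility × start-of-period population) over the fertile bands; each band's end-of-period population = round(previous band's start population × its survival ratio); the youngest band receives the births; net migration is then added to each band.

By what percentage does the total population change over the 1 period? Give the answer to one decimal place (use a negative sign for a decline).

4.4

Period 1:
Births: 7900 * 0.451 = 3563, 11600 * 0.366 = 4246 ⇒ total 7809
15–29: 5300 * 0.957 = 5072
30–44: 7900 * 0.933 = 7371
45–59: 11600 * 0.955 = 11078
60–74: 15800 * 0.943 = 14899
75–89: 13400 * 0.94 = 12596
Net migration: 0–14 − 300 → 7509; 15–29 − 350 → 4722; 30–44 − 150 → 7221; 45–59 − 70 → 11008; 60–74 + 340 → 15239; 75–89 + 380 → 12976
Population now: 0–14=7509, 15–29=4722, 30–44=7221, 45–59=11008, 60–74=15239, 75–89=12976
Total: 56200 → 58675; change = 2475; percentage change = 4.4%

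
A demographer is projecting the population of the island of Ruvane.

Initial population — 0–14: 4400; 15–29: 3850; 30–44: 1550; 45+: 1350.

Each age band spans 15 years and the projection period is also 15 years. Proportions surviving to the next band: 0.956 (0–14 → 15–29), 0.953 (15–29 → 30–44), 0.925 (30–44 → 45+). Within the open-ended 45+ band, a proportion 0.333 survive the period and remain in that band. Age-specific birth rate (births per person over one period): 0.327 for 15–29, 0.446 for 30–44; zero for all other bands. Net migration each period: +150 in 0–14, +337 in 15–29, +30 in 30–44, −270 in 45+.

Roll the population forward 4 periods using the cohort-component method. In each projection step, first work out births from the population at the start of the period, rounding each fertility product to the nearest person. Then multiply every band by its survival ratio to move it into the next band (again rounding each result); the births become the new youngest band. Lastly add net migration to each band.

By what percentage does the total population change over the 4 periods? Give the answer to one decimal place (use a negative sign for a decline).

9.4

After projecting period 1:
Births: 3850 * 0.327 = 1259  |  1550 * 0.446 = 691 — total 1950
15–29: 4400 * 0.956 = 4206
30–44: 3850 * 0.953 = 3669
45+: 1550 * 0.925 + 1350 * 0.333 = 1434 + 450 = 1884
Net migration: 0–14 + 150 → 2100; 15–29 + 337 → 4543; 30–44 + 30 → 3699; 45+ − 270 → 1614
Population now: 0–14=2100, 15–29=4543, 30–44=3699, 45+=1614
After projecting period 2:
Births: 4543 * 0.327 = 1486  |  3699 * 0.446 = 1650 — total 3136
15–29: 2100 * 0.956 = 2008
30–44: 4543 * 0.953 = 4329
45+: 3699 * 0.925 + 1614 * 0.333 = 3422 + 537 = 3959
Net migration: 0–14 + 150 → 3286; 15–29 + 337 → 2345; 30–44 + 30 → 4359; 45+ − 270 → 3689
Population now: 0–14=3286, 15–29=2345, 30–44=4359, 45+=3689
After projecting period 3:
Births: 2345 * 0.327 = 767  |  4359 * 0.446 = 1944 — total 2711
15–29: 3286 * 0.956 = 3141
30–44: 2345 * 0.953 = 2235
45+: 4359 * 0.925 + 3689 * 0.333 = 4032 + 1228 = 5260
Net migration: 0–14 + 150 → 2861; 15–29 + 337 → 3478; 30–44 + 30 → 2265; 45+ − 270 → 4990
Population now: 0–14=2861, 15–29=3478, 30–44=2265, 45+=4990
After projecting period 4:
Births: 3478 * 0.327 = 1137  |  2265 * 0.446 = 1010 — total 2147
15–29: 2861 * 0.956 = 2735
30–44: 3478 * 0.953 = 3315
45+: 2265 * 0.925 + 4990 * 0.333 = 2095 + 1662 = 3757
Net migration: 0–14 + 150 → 2297; 15–29 + 337 → 3072; 30–44 + 30 → 3345; 45+ − 270 → 3487
Population now: 0–14=2297, 15–29=3072, 30–44=3345, 45+=3487
Total: 11150 → 12201; change = 1051; percentage change = 9.4%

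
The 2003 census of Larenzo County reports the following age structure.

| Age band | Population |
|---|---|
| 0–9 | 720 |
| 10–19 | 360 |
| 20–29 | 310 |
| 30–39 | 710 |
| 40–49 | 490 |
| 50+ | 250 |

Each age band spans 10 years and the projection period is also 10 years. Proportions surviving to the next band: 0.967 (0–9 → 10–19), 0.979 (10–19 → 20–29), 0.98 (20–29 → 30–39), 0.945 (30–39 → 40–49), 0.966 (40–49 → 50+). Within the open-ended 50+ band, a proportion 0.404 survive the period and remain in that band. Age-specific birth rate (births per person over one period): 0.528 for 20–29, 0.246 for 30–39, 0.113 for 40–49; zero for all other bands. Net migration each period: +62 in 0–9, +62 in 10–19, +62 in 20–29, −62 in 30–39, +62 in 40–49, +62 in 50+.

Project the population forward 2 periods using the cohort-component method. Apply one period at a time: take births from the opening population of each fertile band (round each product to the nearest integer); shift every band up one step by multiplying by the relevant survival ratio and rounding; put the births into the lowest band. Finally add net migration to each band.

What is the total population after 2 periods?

3393

Numbering the groups 1..6 from youngest to oldest:
Period 1.
Births: 310 × 0.528 = 164  |  710 × 0.246 = 175  |  490 × 0.113 = 55 ⇒ total 394
Group 2: 720 × 0.967 = 696
Group 3: 360 × 0.979 = 352
Group 4: 310 × 0.98 = 304
Group 5: 710 × 0.945 = 671
Group 6: 490 × 0.966 + 250 × 0.404 = 473 + 101 = 574
Net migration: Group 1 + 62 → 456; Group 2 + 62 → 758; Group 3 + 62 → 414; Group 4 − 62 → 242; Group 5 + 62 → 733; Group 6 + 62 → 636
End of period: [456, 758, 414, 242, 733, 636]
Period 2.
Births: 414 × 0.528 = 219  |  242 × 0.246 = 60  |  733 × 0.113 = 83 ⇒ total 362
Group 2: 456 × 0.967 = 441
Group 3: 758 × 0.979 = 742
Group 4: 414 × 0.98 = 406
Group 5: 242 × 0.945 = 229
Group 6: 733 × 0.966 + 636 × 0.404 = 708 + 257 = 965
Net migration: Group 1 + 62 → 424; Group 2 + 62 → 503; Group 3 + 62 → 804; Group 4 − 62 → 344; Group 5 + 62 → 291; Group 6 + 62 → 1027
End of period: [424, 503, 804, 344, 291, 1027]
Total after period 2: 424 + 503 + 804 + 344 + 291 + 1027 = 3393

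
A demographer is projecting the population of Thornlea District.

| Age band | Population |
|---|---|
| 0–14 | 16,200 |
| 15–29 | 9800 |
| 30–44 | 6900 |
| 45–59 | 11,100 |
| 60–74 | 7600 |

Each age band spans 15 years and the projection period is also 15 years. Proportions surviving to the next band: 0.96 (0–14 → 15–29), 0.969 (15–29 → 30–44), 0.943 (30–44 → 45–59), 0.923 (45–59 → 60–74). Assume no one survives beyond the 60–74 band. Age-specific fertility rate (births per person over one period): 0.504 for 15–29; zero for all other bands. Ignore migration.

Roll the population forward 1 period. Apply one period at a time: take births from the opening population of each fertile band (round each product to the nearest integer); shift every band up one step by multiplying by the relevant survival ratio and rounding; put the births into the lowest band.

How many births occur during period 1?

4939

Period 1:
Births: 9800 × 0.504 = 4939
15–29: 16200 × 0.96 = 15552
30–44: 9800 × 0.969 = 9496
45–59: 6900 × 0.943 = 6507
60–74: 11100 × 0.923 = 10245
End of period: [4939, 15552, 9496, 6507, 10245]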